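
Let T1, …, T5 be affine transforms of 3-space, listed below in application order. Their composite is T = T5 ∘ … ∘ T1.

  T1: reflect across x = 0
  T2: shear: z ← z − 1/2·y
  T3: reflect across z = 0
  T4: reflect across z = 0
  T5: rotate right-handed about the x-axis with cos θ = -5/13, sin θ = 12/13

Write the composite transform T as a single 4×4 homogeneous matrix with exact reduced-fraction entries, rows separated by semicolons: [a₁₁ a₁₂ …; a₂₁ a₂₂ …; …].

T = [-1 0 0 0; 0 1/13 -12/13 0; 0 29/26 -5/13 0; 0 0 0 1]

T1 = [-1 0 0 0; 0 1 0 0; 0 0 1 0; 0 0 0 1]
T2·T1 = [-1 0 0 0; 0 1 0 0; 0 -1/2 1 0; 0 0 0 1]
T3·…·T1 = [-1 0 0 0; 0 1 0 0; 0 1/2 -1 0; 0 0 0 1]
T4·…·T1 = [-1 0 0 0; 0 1 0 0; 0 -1/2 1 0; 0 0 0 1]
T5·…·T1 = [-1 0 0 0; 0 1/13 -12/13 0; 0 29/26 -5/13 0; 0 0 0 1]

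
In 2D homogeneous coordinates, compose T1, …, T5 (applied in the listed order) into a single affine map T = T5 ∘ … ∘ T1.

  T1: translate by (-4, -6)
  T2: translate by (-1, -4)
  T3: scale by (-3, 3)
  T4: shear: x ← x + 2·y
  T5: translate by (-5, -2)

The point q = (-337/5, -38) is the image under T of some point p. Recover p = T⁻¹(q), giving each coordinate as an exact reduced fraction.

p = (9/5, -2)

T1 = [1 0 -4; 0 1 -6; 0 0 1]
T2·T1 = [1 0 -5; 0 1 -10; 0 0 1]
T3·…·T1 = [-3 0 15; 0 3 -30; 0 0 1]
T4·…·T1 = [-3 6 -45; 0 3 -30; 0 0 1]
T5·…·T1 = [-3 6 -50; 0 3 -32; 0 0 1]
det M = -9; M⁻¹ = [-1/3 2/3 14/3; 0 1/3 32/3; 0 0 1]
M⁻¹ · (-337/5, -38)ᵀ = (9/5, -2)ᵀ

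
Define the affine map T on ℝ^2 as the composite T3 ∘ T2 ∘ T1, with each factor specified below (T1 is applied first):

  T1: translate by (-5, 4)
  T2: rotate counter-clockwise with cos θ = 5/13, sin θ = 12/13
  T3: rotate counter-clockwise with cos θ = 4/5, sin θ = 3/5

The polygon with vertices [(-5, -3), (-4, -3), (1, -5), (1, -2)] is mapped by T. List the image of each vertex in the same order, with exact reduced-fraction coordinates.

image vertices: (97/65, -646/65), (81/65, -583/65), (127/65, -236/65), (-62/65, -284/65)

T1 translate by (-5, 4): (-5, -3) → (-10, 1); (-4, -3) → (-9, 1); (1, -5) → (-4, -1); (1, -2) → (-4, 2)
T2 rotate counter-clockwise with cos θ = 5/13, sin θ = 12/13: (-10, 1) → (-62/13, -115/13); (-9, 1) → (-57/13, -103/13); (-4, -1) → (-8/13, -53/13); (-4, 2) → (-44/13, -38/13)
T3 rotate counter-clockwise with cos θ = 4/5, sin θ = 3/5: (-62/13, -115/13) → (97/65, -646/65); (-57/13, -103/13) → (81/65, -583/65); (-8/13, -53/13) → (127/65, -236/65); (-44/13, -38/13) → (-62/65, -284/65)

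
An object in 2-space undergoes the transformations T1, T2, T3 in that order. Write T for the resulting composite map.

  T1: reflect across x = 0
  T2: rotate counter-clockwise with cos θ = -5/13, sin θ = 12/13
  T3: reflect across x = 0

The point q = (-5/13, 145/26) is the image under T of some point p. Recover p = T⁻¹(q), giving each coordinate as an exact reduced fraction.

p = (-5, -5/2)

T1 = [-1 0 0; 0 1 0; 0 0 1]
T2·T1 = [5/13 -12/13 0; -12/13 -5/13 0; 0 0 1]
T3·…·T1 = [-5/13 12/13 0; -12/13 -5/13 0; 0 0 1]
det M = 1; M⁻¹ = [-5/13 -12/13 0; 12/13 -5/13 0; 0 0 1]
M⁻¹ · (-5/13, 145/26)ᵀ = (-5, -5/2)ᵀ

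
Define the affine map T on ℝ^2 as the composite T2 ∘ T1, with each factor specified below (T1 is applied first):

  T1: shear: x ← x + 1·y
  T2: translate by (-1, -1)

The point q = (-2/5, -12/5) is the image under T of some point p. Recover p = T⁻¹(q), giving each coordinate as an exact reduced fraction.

p = (2, -7/5)

T1 = [1 1 0; 0 1 0; 0 0 1]
T2·T1 = [1 1 -1; 0 1 -1; 0 0 1]
det M = 1; M⁻¹ = [1 -1 0; 0 1 1; 0 0 1]
M⁻¹ · (-2/5, -12/5)ᵀ = (2, -7/5)ᵀ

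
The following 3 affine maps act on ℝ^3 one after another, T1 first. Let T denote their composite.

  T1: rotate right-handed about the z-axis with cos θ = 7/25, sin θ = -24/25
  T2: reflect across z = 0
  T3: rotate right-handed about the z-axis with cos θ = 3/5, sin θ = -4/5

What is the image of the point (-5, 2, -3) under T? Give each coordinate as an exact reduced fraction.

T1 rotate right-handed about the z-axis with cos θ = 7/25, sin θ = -24/25: (-5, 2, -3) → (13/25, 134/25, -3)
T2 reflect across z = 0: (13/25, 134/25, -3) → (13/25, 134/25, 3)
T3 rotate right-handed about the z-axis with cos θ = 3/5, sin θ = -4/5: (13/25, 134/25, 3) → (23/5, 14/5, 3)

T(p) = (23/5, 14/5, 3)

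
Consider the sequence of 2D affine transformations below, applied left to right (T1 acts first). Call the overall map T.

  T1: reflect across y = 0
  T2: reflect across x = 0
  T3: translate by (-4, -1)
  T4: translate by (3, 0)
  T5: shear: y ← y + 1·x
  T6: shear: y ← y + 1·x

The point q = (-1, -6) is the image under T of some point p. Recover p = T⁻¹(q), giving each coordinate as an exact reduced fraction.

p = (0, 3)

T1 = [1 0 0; 0 -1 0; 0 0 1]
T2·T1 = [-1 0 0; 0 -1 0; 0 0 1]
T3·…·T1 = [-1 0 -4; 0 -1 -1; 0 0 1]
T4·…·T1 = [-1 0 -1; 0 -1 -1; 0 0 1]
T5·…·T1 = [-1 0 -1; -1 -1 -2; 0 0 1]
T6·…·T1 = [-1 0 -1; -2 -1 -3; 0 0 1]
det M = 1; M⁻¹ = [-1 0 -1; 2 -1 -1; 0 0 1]
M⁻¹ · (-1, -6)ᵀ = (0, 3)ᵀ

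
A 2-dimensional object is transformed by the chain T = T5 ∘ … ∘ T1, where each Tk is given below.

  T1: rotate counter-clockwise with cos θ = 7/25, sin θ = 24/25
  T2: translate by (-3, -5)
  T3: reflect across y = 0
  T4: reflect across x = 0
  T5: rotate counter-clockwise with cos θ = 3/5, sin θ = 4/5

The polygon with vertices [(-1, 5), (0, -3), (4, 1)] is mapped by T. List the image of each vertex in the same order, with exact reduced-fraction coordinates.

image vertices: (6/5, 46/5), (-23/5, 18/5), (1, 14/5)

T1 rotate counter-clockwise with cos θ = 7/25, sin θ = 24/25: (-1, 5) → (-127/25, 11/25); (0, -3) → (72/25, -21/25); (4, 1) → (4/25, 103/25)
T2 translate by (-3, -5): (-127/25, 11/25) → (-202/25, -114/25); (72/25, -21/25) → (-3/25, -146/25); (4/25, 103/25) → (-71/25, -22/25)
T3 reflect across y = 0: (-202/25, -114/25) → (-202/25, 114/25); (-3/25, -146/25) → (-3/25, 146/25); (-71/25, -22/25) → (-71/25, 22/25)
T4 reflect across x = 0: (-202/25, 114/25) → (202/25, 114/25); (-3/25, 146/25) → (3/25, 146/25); (-71/25, 22/25) → (71/25, 22/25)
T5 rotate counter-clockwise with cos θ = 3/5, sin θ = 4/5: (202/25, 114/25) → (6/5, 46/5); (3/25, 146/25) → (-23/5, 18/5); (71/25, 22/25) → (1, 14/5)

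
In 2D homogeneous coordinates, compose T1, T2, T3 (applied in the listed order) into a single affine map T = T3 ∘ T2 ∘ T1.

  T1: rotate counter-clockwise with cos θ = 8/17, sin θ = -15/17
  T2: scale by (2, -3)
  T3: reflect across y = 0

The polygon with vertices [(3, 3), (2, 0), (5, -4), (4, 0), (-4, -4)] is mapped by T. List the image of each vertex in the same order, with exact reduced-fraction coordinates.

T1 rotate counter-clockwise with cos θ = 8/17, sin θ = -15/17: (3, 3) → (69/17, -21/17); (2, 0) → (16/17, -30/17); (5, -4) → (-20/17, -107/17); (4, 0) → (32/17, -60/17); (-4, -4) → (-92/17, 28/17)
T2 scale by (2, -3): (69/17, -21/17) → (138/17, 63/17); (16/17, -30/17) → (32/17, 90/17); (-20/17, -107/17) → (-40/17, 321/17); (32/17, -60/17) → (64/17, 180/17); (-92/17, 28/17) → (-184/17, -84/17)
T3 reflect across y = 0: (138/17, 63/17) → (138/17, -63/17); (32/17, 90/17) → (32/17, -90/17); (-40/17, 321/17) → (-40/17, -321/17); (64/17, 180/17) → (64/17, -180/17); (-184/17, -84/17) → (-184/17, 84/17)

image vertices: (138/17, -63/17), (32/17, -90/17), (-40/17, -321/17), (64/17, -180/17), (-184/17, 84/17)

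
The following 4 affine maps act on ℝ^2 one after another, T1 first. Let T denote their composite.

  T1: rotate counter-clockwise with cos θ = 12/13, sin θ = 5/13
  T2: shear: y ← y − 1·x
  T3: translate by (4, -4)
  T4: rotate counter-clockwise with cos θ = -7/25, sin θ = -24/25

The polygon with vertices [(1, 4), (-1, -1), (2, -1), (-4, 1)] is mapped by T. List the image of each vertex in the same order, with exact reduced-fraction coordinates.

image vertices: (-92/325, -1119/325), (-1803/325, -646/325), (-2559/325, -1363/325), (-161/325, 73/325)

T1 rotate counter-clockwise with cos θ = 12/13, sin θ = 5/13: (1, 4) → (-8/13, 53/13); (-1, -1) → (-7/13, -17/13); (2, -1) → (29/13, -2/13); (-4, 1) → (-53/13, -8/13)
T2 shear: y ← y − 1·x: (-8/13, 53/13) → (-8/13, 61/13); (-7/13, -17/13) → (-7/13, -10/13); (29/13, -2/13) → (29/13, -31/13); (-53/13, -8/13) → (-53/13, 45/13)
T3 translate by (4, -4): (-8/13, 61/13) → (44/13, 9/13); (-7/13, -10/13) → (45/13, -62/13); (29/13, -31/13) → (81/13, -83/13); (-53/13, 45/13) → (-1/13, -7/13)
T4 rotate counter-clockwise with cos θ = -7/25, sin θ = -24/25: (44/13, 9/13) → (-92/325, -1119/325); (45/13, -62/13) → (-1803/325, -646/325); (81/13, -83/13) → (-2559/325, -1363/325); (-1/13, -7/13) → (-161/325, 73/325)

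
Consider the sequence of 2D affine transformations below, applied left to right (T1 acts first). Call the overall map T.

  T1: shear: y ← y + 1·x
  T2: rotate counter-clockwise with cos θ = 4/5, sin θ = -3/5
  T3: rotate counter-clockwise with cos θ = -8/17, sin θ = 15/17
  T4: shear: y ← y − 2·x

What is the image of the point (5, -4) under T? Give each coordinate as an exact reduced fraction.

T(p) = (-19/85, 471/85)

T1 shear: y ← y + 1·x: (5, -4) → (5, 1)
T2 rotate counter-clockwise with cos θ = 4/5, sin θ = -3/5: (5, 1) → (23/5, -11/5)
T3 rotate counter-clockwise with cos θ = -8/17, sin θ = 15/17: (23/5, -11/5) → (-19/85, 433/85)
T4 shear: y ← y − 2·x: (-19/85, 433/85) → (-19/85, 471/85)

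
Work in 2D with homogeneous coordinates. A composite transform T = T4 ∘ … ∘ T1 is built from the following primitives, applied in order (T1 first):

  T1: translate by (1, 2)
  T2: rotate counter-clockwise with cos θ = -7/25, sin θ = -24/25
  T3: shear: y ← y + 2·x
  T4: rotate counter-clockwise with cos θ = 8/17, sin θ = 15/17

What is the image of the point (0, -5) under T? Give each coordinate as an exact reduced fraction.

T1 translate by (1, 2): (0, -5) → (1, -3)
T2 rotate counter-clockwise with cos θ = -7/25, sin θ = -24/25: (1, -3) → (-79/25, -3/25)
T3 shear: y ← y + 2·x: (-79/25, -3/25) → (-79/25, -161/25)
T4 rotate counter-clockwise with cos θ = 8/17, sin θ = 15/17: (-79/25, -161/25) → (1783/425, -2473/425)

T(p) = (1783/425, -2473/425)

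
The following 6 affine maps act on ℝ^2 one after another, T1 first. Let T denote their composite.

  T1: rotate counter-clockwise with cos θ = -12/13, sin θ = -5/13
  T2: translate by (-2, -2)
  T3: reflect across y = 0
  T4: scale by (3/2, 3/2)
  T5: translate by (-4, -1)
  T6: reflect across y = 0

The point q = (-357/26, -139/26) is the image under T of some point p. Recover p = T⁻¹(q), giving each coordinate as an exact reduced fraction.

T1 = [-12/13 5/13 0; -5/13 -12/13 0; 0 0 1]
T2·T1 = [-12/13 5/13 -2; -5/13 -12/13 -2; 0 0 1]
T3·…·T1 = [-12/13 5/13 -2; 5/13 12/13 2; 0 0 1]
T4·…·T1 = [-18/13 15/26 -3; 15/26 18/13 3; 0 0 1]
T5·…·T1 = [-18/13 15/26 -7; 15/26 18/13 2; 0 0 1]
T6·…·T1 = [-18/13 15/26 -7; -15/26 -18/13 -2; 0 0 1]
det M = 9/4; M⁻¹ = [-8/13 -10/39 -188/39; 10/39 -8/13 22/39; 0 0 1]
M⁻¹ · (-357/26, -139/26)ᵀ = (5, 1/3)ᵀ

p = (5, 1/3)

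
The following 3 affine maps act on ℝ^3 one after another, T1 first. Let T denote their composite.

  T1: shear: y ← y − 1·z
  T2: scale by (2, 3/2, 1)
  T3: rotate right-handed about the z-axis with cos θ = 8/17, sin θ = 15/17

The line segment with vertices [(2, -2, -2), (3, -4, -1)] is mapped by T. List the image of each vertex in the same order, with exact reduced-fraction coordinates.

image vertices: (32/17, 60/17, -2), (231/34, 54/17, -1)

T1 shear: y ← y − 1·z: (2, -2, -2) → (2, 0, -2); (3, -4, -1) → (3, -3, -1)
T2 scale by (2, 3/2, 1): (2, 0, -2) → (4, 0, -2); (3, -3, -1) → (6, -9/2, -1)
T3 rotate right-handed about the z-axis with cos θ = 8/17, sin θ = 15/17: (4, 0, -2) → (32/17, 60/17, -2); (6, -9/2, -1) → (231/34, 54/17, -1)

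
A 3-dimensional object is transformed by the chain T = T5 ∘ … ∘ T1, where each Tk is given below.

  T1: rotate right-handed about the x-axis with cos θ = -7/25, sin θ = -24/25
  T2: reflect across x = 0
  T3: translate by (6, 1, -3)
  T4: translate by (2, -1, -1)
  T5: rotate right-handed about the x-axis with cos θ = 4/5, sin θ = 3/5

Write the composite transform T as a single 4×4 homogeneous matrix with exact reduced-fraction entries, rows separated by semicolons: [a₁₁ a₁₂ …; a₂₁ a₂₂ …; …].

T = [-1 0 0 8; 0 44/125 117/125 12/5; 0 -117/125 44/125 -16/5; 0 0 0 1]

T1 = [1 0 0 0; 0 -7/25 24/25 0; 0 -24/25 -7/25 0; 0 0 0 1]
T2·T1 = [-1 0 0 0; 0 -7/25 24/25 0; 0 -24/25 -7/25 0; 0 0 0 1]
T3·…·T1 = [-1 0 0 6; 0 -7/25 24/25 1; 0 -24/25 -7/25 -3; 0 0 0 1]
T4·…·T1 = [-1 0 0 8; 0 -7/25 24/25 0; 0 -24/25 -7/25 -4; 0 0 0 1]
T5·…·T1 = [-1 0 0 8; 0 44/125 117/125 12/5; 0 -117/125 44/125 -16/5; 0 0 0 1]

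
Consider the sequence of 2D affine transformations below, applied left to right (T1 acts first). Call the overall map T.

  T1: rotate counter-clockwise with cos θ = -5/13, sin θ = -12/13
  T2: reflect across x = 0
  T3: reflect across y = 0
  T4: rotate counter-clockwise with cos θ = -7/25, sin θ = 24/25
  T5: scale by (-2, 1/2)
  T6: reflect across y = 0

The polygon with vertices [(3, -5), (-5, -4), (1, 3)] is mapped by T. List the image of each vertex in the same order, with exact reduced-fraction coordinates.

T1 rotate counter-clockwise with cos θ = -5/13, sin θ = -12/13: (3, -5) → (-75/13, -11/13); (-5, -4) → (-23/13, 80/13); (1, 3) → (31/13, -27/13)
T2 reflect across x = 0: (-75/13, -11/13) → (75/13, -11/13); (-23/13, 80/13) → (23/13, 80/13); (31/13, -27/13) → (-31/13, -27/13)
T3 reflect across y = 0: (75/13, -11/13) → (75/13, 11/13); (23/13, 80/13) → (23/13, -80/13); (-31/13, -27/13) → (-31/13, 27/13)
T4 rotate counter-clockwise with cos θ = -7/25, sin θ = 24/25: (75/13, 11/13) → (-789/325, 1723/325); (23/13, -80/13) → (1759/325, 1112/325); (-31/13, 27/13) → (-431/325, -933/325)
T5 scale by (-2, 1/2): (-789/325, 1723/325) → (1578/325, 1723/650); (1759/325, 1112/325) → (-3518/325, 556/325); (-431/325, -933/325) → (862/325, -933/650)
T6 reflect across y = 0: (1578/325, 1723/650) → (1578/325, -1723/650); (-3518/325, 556/325) → (-3518/325, -556/325); (862/325, -933/650) → (862/325, 933/650)

image vertices: (1578/325, -1723/650), (-3518/325, -556/325), (862/325, 933/650)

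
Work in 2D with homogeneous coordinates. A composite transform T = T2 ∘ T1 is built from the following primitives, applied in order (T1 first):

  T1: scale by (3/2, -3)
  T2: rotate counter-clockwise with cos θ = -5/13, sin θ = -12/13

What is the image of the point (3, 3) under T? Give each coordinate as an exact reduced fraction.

T1 scale by (3/2, -3): (3, 3) → (9/2, -9)
T2 rotate counter-clockwise with cos θ = -5/13, sin θ = -12/13: (9/2, -9) → (-261/26, -9/13)

T(p) = (-261/26, -9/13)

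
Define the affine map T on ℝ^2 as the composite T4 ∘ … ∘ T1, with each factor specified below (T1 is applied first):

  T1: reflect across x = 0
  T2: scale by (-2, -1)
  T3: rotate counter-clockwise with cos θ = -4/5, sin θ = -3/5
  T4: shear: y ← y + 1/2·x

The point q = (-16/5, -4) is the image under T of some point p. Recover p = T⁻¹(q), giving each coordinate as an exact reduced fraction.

p = (2, 0)

T1 = [-1 0 0; 0 1 0; 0 0 1]
T2·T1 = [2 0 0; 0 -1 0; 0 0 1]
T3·…·T1 = [-8/5 -3/5 0; -6/5 4/5 0; 0 0 1]
T4·…·T1 = [-8/5 -3/5 0; -2 1/2 0; 0 0 1]
det M = -2; M⁻¹ = [-1/4 -3/10 0; -1 4/5 0; 0 0 1]
M⁻¹ · (-16/5, -4)ᵀ = (2, 0)ᵀ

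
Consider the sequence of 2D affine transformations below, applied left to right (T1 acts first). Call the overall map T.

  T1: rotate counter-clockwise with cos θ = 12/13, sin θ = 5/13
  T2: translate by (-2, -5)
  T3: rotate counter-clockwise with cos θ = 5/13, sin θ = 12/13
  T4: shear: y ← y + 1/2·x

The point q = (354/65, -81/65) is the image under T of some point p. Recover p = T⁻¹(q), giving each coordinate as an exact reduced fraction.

T1 = [12/13 -5/13 0; 5/13 12/13 0; 0 0 1]
T2·T1 = [12/13 -5/13 -2; 5/13 12/13 -5; 0 0 1]
T3·…·T1 = [0 -1 50/13; 1 0 -49/13; 0 0 1]
T4·…·T1 = [0 -1 50/13; 1 -1/2 -24/13; 0 0 1]
det M = 1; M⁻¹ = [-1/2 1 49/13; -1 0 50/13; 0 0 1]
M⁻¹ · (354/65, -81/65)ᵀ = (-1/5, -8/5)ᵀ

p = (-1/5, -8/5)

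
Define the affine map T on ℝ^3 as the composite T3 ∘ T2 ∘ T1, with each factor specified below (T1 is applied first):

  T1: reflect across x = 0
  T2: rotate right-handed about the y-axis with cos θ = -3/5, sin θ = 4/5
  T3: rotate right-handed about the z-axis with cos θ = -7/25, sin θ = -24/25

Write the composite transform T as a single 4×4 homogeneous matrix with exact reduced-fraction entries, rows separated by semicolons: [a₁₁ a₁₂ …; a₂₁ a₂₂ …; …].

T1 = [-1 0 0 0; 0 1 0 0; 0 0 1 0; 0 0 0 1]
T2·T1 = [3/5 0 4/5 0; 0 1 0 0; 4/5 0 -3/5 0; 0 0 0 1]
T3·…·T1 = [-21/125 24/25 -28/125 0; -72/125 -7/25 -96/125 0; 4/5 0 -3/5 0; 0 0 0 1]

T = [-21/125 24/25 -28/125 0; -72/125 -7/25 -96/125 0; 4/5 0 -3/5 0; 0 0 0 1]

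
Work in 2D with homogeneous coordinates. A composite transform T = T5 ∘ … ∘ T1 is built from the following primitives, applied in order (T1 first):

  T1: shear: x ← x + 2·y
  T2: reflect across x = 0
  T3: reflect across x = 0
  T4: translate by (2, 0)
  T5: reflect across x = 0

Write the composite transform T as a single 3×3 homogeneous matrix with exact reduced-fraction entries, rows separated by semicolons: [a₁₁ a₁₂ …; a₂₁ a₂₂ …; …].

T1 = [1 2 0; 0 1 0; 0 0 1]
T2·T1 = [-1 -2 0; 0 1 0; 0 0 1]
T3·…·T1 = [1 2 0; 0 1 0; 0 0 1]
T4·…·T1 = [1 2 2; 0 1 0; 0 0 1]
T5·…·T1 = [-1 -2 -2; 0 1 0; 0 0 1]

T = [-1 -2 -2; 0 1 0; 0 0 1]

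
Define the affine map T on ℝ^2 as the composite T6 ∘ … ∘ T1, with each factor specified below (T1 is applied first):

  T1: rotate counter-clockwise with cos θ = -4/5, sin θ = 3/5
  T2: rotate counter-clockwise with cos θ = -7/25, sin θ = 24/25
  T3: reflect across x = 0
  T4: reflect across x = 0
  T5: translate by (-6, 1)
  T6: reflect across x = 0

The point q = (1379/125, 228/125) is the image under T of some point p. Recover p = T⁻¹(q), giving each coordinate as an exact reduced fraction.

p = (1, -5)

T1 = [-4/5 -3/5 0; 3/5 -4/5 0; 0 0 1]
T2·T1 = [-44/125 117/125 0; -117/125 -44/125 0; 0 0 1]
T3·…·T1 = [44/125 -117/125 0; -117/125 -44/125 0; 0 0 1]
T4·…·T1 = [-44/125 117/125 0; -117/125 -44/125 0; 0 0 1]
T5·…·T1 = [-44/125 117/125 -6; -117/125 -44/125 1; 0 0 1]
T6·…·T1 = [44/125 -117/125 6; -117/125 -44/125 1; 0 0 1]
det M = -1; M⁻¹ = [44/125 -117/125 -147/125; -117/125 -44/125 746/125; 0 0 1]
M⁻¹ · (1379/125, 228/125)ᵀ = (1, -5)ᵀ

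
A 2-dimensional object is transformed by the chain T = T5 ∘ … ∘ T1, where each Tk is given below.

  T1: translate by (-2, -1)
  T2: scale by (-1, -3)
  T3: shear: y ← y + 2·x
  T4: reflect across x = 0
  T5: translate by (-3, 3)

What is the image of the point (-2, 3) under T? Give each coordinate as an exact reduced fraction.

T(p) = (-7, 5)

T1 translate by (-2, -1): (-2, 3) → (-4, 2)
T2 scale by (-1, -3): (-4, 2) → (4, -6)
T3 shear: y ← y + 2·x: (4, -6) → (4, 2)
T4 reflect across x = 0: (4, 2) → (-4, 2)
T5 translate by (-3, 3): (-4, 2) → (-7, 5)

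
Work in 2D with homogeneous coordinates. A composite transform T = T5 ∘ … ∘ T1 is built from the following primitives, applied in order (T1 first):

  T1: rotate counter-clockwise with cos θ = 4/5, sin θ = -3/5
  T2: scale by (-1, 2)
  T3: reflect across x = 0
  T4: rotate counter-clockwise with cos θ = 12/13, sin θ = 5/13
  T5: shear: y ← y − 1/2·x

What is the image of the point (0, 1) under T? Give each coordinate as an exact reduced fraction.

T(p) = (-4/65, 113/65)

T1 rotate counter-clockwise with cos θ = 4/5, sin θ = -3/5: (0, 1) → (3/5, 4/5)
T2 scale by (-1, 2): (3/5, 4/5) → (-3/5, 8/5)
T3 reflect across x = 0: (-3/5, 8/5) → (3/5, 8/5)
T4 rotate counter-clockwise with cos θ = 12/13, sin θ = 5/13: (3/5, 8/5) → (-4/65, 111/65)
T5 shear: y ← y − 1/2·x: (-4/65, 111/65) → (-4/65, 113/65)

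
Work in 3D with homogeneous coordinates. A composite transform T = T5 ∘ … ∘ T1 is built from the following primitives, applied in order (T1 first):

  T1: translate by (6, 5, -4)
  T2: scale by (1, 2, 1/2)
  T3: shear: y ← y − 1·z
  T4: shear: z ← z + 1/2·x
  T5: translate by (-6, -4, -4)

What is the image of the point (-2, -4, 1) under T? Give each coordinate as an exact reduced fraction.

T1 translate by (6, 5, -4): (-2, -4, 1) → (4, 1, -3)
T2 scale by (1, 2, 1/2): (4, 1, -3) → (4, 2, -3/2)
T3 shear: y ← y − 1·z: (4, 2, -3/2) → (4, 7/2, -3/2)
T4 shear: z ← z + 1/2·x: (4, 7/2, -3/2) → (4, 7/2, 1/2)
T5 translate by (-6, -4, -4): (4, 7/2, 1/2) → (-2, -1/2, -7/2)

T(p) = (-2, -1/2, -7/2)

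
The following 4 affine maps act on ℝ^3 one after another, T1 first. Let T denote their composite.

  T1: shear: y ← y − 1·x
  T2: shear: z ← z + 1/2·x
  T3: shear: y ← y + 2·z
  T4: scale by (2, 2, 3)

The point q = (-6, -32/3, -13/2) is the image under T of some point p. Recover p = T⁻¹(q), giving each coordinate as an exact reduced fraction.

p = (-3, -4, -2/3)

T1 = [1 0 0 0; -1 1 0 0; 0 0 1 0; 0 0 0 1]
T2·T1 = [1 0 0 0; -1 1 0 0; 1/2 0 1 0; 0 0 0 1]
T3·…·T1 = [1 0 0 0; 0 1 2 0; 1/2 0 1 0; 0 0 0 1]
T4·…·T1 = [2 0 0 0; 0 2 4 0; 3/2 0 3 0; 0 0 0 1]
det M = 12; M⁻¹ = [1/2 0 0 0; 1/2 1/2 -2/3 0; -1/4 0 1/3 0; 0 0 0 1]
M⁻¹ · (-6, -32/3, -13/2)ᵀ = (-3, -4, -2/3)ᵀ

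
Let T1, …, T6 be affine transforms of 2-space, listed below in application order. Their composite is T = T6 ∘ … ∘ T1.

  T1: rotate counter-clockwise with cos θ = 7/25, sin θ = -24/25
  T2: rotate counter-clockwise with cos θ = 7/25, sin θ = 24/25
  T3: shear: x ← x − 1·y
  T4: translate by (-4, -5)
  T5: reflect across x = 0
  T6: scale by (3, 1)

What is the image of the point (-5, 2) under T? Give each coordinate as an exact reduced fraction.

T1 rotate counter-clockwise with cos θ = 7/25, sin θ = -24/25: (-5, 2) → (13/25, 134/25)
T2 rotate counter-clockwise with cos θ = 7/25, sin θ = 24/25: (13/25, 134/25) → (-5, 2)
T3 shear: x ← x − 1·y: (-5, 2) → (-7, 2)
T4 translate by (-4, -5): (-7, 2) → (-11, -3)
T5 reflect across x = 0: (-11, -3) → (11, -3)
T6 scale by (3, 1): (11, -3) → (33, -3)

T(p) = (33, -3)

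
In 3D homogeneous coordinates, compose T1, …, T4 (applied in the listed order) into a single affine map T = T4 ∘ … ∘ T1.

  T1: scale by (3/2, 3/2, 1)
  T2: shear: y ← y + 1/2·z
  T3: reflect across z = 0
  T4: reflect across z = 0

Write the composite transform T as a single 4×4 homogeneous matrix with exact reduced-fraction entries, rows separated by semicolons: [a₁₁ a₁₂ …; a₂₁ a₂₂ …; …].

T1 = [3/2 0 0 0; 0 3/2 0 0; 0 0 1 0; 0 0 0 1]
T2·T1 = [3/2 0 0 0; 0 3/2 1/2 0; 0 0 1 0; 0 0 0 1]
T3·…·T1 = [3/2 0 0 0; 0 3/2 1/2 0; 0 0 -1 0; 0 0 0 1]
T4·…·T1 = [3/2 0 0 0; 0 3/2 1/2 0; 0 0 1 0; 0 0 0 1]

T = [3/2 0 0 0; 0 3/2 1/2 0; 0 0 1 0; 0 0 0 1]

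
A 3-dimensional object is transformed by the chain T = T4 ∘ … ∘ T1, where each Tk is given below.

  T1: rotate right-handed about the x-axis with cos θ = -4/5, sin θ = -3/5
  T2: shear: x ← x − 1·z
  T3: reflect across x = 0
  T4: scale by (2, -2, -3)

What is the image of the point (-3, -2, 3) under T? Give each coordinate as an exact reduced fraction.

T(p) = (18/5, -34/5, 18/5)

T1 rotate right-handed about the x-axis with cos θ = -4/5, sin θ = -3/5: (-3, -2, 3) → (-3, 17/5, -6/5)
T2 shear: x ← x − 1·z: (-3, 17/5, -6/5) → (-9/5, 17/5, -6/5)
T3 reflect across x = 0: (-9/5, 17/5, -6/5) → (9/5, 17/5, -6/5)
T4 scale by (2, -2, -3): (9/5, 17/5, -6/5) → (18/5, -34/5, 18/5)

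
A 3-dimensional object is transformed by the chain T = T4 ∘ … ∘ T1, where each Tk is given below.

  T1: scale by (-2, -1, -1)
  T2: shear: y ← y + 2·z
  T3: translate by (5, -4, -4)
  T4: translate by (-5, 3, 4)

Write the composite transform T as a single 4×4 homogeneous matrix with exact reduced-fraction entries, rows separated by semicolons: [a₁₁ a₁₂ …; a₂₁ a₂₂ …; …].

T = [-2 0 0 0; 0 -1 -2 -1; 0 0 -1 0; 0 0 0 1]

T1 = [-2 0 0 0; 0 -1 0 0; 0 0 -1 0; 0 0 0 1]
T2·T1 = [-2 0 0 0; 0 -1 -2 0; 0 0 -1 0; 0 0 0 1]
T3·…·T1 = [-2 0 0 5; 0 -1 -2 -4; 0 0 -1 -4; 0 0 0 1]
T4·…·T1 = [-2 0 0 0; 0 -1 -2 -1; 0 0 -1 0; 0 0 0 1]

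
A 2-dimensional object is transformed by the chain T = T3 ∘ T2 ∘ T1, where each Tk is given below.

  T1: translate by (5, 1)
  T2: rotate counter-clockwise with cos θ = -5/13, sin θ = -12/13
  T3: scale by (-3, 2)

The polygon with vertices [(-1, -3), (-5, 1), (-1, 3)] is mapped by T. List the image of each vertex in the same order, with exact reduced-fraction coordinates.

T1 translate by (5, 1): (-1, -3) → (4, -2); (-5, 1) → (0, 2); (-1, 3) → (4, 4)
T2 rotate counter-clockwise with cos θ = -5/13, sin θ = -12/13: (4, -2) → (-44/13, -38/13); (0, 2) → (24/13, -10/13); (4, 4) → (28/13, -68/13)
T3 scale by (-3, 2): (-44/13, -38/13) → (132/13, -76/13); (24/13, -10/13) → (-72/13, -20/13); (28/13, -68/13) → (-84/13, -136/13)

image vertices: (132/13, -76/13), (-72/13, -20/13), (-84/13, -136/13)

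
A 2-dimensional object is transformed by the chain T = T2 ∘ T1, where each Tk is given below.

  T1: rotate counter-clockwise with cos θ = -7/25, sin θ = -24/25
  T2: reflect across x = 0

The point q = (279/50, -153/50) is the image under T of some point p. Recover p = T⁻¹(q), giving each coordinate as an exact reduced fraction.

T1 = [-7/25 24/25 0; -24/25 -7/25 0; 0 0 1]
T2·T1 = [7/25 -24/25 0; -24/25 -7/25 0; 0 0 1]
det M = -1; M⁻¹ = [7/25 -24/25 0; -24/25 -7/25 0; 0 0 1]
M⁻¹ · (279/50, -153/50)ᵀ = (9/2, -9/2)ᵀ

p = (9/2, -9/2)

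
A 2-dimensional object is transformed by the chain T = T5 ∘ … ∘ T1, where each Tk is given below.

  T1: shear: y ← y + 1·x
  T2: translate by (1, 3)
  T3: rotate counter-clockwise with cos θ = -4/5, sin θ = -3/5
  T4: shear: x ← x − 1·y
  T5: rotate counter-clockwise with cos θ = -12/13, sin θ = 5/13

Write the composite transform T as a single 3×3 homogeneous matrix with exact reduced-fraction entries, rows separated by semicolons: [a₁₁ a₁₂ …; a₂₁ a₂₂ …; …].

T = [-37/65 -64/65 -33/13; 114/65 83/65 56/13; 0 0 1]

T1 = [1 0 0; 1 1 0; 0 0 1]
T2·T1 = [1 0 1; 1 1 3; 0 0 1]
T3·…·T1 = [-1/5 3/5 1; -7/5 -4/5 -3; 0 0 1]
T4·…·T1 = [6/5 7/5 4; -7/5 -4/5 -3; 0 0 1]
T5·…·T1 = [-37/65 -64/65 -33/13; 114/65 83/65 56/13; 0 0 1]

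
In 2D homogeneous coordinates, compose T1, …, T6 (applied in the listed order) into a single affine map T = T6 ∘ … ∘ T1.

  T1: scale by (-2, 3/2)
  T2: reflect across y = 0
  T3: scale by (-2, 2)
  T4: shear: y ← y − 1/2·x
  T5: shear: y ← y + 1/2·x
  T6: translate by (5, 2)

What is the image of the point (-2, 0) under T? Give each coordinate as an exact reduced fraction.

T(p) = (-3, 2)

T1 scale by (-2, 3/2): (-2, 0) → (4, 0)
T2 reflect across y = 0: (4, 0) → (4, 0)
T3 scale by (-2, 2): (4, 0) → (-8, 0)
T4 shear: y ← y − 1/2·x: (-8, 0) → (-8, 4)
T5 shear: y ← y + 1/2·x: (-8, 4) → (-8, 0)
T6 translate by (5, 2): (-8, 0) → (-3, 2)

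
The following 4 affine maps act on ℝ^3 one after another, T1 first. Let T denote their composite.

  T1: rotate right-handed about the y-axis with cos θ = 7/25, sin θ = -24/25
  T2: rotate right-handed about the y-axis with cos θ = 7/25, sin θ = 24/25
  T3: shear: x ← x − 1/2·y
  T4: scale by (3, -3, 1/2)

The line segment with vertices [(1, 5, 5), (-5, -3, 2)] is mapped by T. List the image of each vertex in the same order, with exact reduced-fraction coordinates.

T1 rotate right-handed about the y-axis with cos θ = 7/25, sin θ = -24/25: (1, 5, 5) → (-113/25, 5, 59/25); (-5, -3, 2) → (-83/25, -3, -106/25)
T2 rotate right-handed about the y-axis with cos θ = 7/25, sin θ = 24/25: (-113/25, 5, 59/25) → (1, 5, 5); (-83/25, -3, -106/25) → (-5, -3, 2)
T3 shear: x ← x − 1/2·y: (1, 5, 5) → (-3/2, 5, 5); (-5, -3, 2) → (-7/2, -3, 2)
T4 scale by (3, -3, 1/2): (-3/2, 5, 5) → (-9/2, -15, 5/2); (-7/2, -3, 2) → (-21/2, 9, 1)

image vertices: (-9/2, -15, 5/2), (-21/2, 9, 1)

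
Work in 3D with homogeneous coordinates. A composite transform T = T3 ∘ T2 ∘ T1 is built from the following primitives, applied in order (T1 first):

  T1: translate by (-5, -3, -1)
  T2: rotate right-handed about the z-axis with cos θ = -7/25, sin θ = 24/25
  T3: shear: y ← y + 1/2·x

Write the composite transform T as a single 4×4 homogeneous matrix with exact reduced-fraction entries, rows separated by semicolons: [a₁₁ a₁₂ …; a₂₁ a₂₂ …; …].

T = [-7/25 -24/25 0 107/25; 41/50 -19/25 0 -91/50; 0 0 1 -1; 0 0 0 1]

T1 = [1 0 0 -5; 0 1 0 -3; 0 0 1 -1; 0 0 0 1]
T2·T1 = [-7/25 -24/25 0 107/25; 24/25 -7/25 0 -99/25; 0 0 1 -1; 0 0 0 1]
T3·…·T1 = [-7/25 -24/25 0 107/25; 41/50 -19/25 0 -91/50; 0 0 1 -1; 0 0 0 1]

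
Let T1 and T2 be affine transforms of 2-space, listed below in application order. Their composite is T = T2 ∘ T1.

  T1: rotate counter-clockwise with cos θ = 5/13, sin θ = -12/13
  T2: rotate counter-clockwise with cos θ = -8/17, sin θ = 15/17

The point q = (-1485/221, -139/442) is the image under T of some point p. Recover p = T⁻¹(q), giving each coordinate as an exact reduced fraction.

T1 = [5/13 12/13 0; -12/13 5/13 0; 0 0 1]
T2·T1 = [140/221 -171/221 0; 171/221 140/221 0; 0 0 1]
det M = 1; M⁻¹ = [140/221 171/221 0; -171/221 140/221 0; 0 0 1]
M⁻¹ · (-1485/221, -139/442)ᵀ = (-9/2, 5)ᵀ

p = (-9/2, 5)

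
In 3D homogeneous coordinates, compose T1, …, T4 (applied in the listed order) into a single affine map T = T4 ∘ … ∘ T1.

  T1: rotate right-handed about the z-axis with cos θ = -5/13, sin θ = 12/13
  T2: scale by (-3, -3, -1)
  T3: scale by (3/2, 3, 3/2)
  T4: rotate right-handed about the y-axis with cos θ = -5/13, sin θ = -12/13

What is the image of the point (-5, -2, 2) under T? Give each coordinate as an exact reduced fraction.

T(p) = (3141/338, 450/13, -2451/169)

T1 rotate right-handed about the z-axis with cos θ = -5/13, sin θ = 12/13: (-5, -2, 2) → (49/13, -50/13, 2)
T2 scale by (-3, -3, -1): (49/13, -50/13, 2) → (-147/13, 150/13, -2)
T3 scale by (3/2, 3, 3/2): (-147/13, 150/13, -2) → (-441/26, 450/13, -3)
T4 rotate right-handed about the y-axis with cos θ = -5/13, sin θ = -12/13: (-441/26, 450/13, -3) → (3141/338, 450/13, -2451/169)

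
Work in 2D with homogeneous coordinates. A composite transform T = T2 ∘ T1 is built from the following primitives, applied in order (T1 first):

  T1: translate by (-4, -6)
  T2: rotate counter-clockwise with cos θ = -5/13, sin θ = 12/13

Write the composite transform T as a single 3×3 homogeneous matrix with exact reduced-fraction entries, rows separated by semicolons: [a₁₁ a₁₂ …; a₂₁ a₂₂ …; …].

T1 = [1 0 -4; 0 1 -6; 0 0 1]
T2·T1 = [-5/13 -12/13 92/13; 12/13 -5/13 -18/13; 0 0 1]

T = [-5/13 -12/13 92/13; 12/13 -5/13 -18/13; 0 0 1]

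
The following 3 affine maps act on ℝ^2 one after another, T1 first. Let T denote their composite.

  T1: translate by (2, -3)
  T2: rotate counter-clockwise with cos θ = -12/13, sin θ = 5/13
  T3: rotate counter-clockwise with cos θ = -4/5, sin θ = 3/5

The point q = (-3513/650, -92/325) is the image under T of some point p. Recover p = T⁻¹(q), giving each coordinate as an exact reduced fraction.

T1 = [1 0 2; 0 1 -3; 0 0 1]
T2·T1 = [-12/13 -5/13 -9/13; 5/13 -12/13 46/13; 0 0 1]
T3·…·T1 = [33/65 56/65 -102/65; -56/65 33/65 -211/65; 0 0 1]
det M = 1; M⁻¹ = [33/65 -56/65 -2; 56/65 33/65 3; 0 0 1]
M⁻¹ · (-3513/650, -92/325)ᵀ = (-9/2, -9/5)ᵀ

p = (-9/2, -9/5)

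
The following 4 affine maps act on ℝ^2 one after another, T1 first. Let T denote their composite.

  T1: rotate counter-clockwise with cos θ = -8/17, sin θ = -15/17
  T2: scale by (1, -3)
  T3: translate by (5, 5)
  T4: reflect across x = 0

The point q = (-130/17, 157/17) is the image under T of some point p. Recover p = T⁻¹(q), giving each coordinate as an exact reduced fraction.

T1 = [-8/17 15/17 0; -15/17 -8/17 0; 0 0 1]
T2·T1 = [-8/17 15/17 0; 45/17 24/17 0; 0 0 1]
T3·…·T1 = [-8/17 15/17 5; 45/17 24/17 5; 0 0 1]
T4·…·T1 = [8/17 -15/17 -5; 45/17 24/17 5; 0 0 1]
det M = 3; M⁻¹ = [8/17 5/17 15/17; -15/17 8/51 -265/51; 0 0 1]
M⁻¹ · (-130/17, 157/17)ᵀ = (0, 3)ᵀ

p = (0, 3)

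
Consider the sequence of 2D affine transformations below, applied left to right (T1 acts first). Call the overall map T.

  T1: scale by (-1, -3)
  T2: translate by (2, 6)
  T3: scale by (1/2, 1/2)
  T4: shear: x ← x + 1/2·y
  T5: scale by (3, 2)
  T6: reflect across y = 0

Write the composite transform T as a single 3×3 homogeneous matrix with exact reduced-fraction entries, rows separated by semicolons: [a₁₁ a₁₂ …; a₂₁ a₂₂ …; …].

T1 = [-1 0 0; 0 -3 0; 0 0 1]
T2·T1 = [-1 0 2; 0 -3 6; 0 0 1]
T3·…·T1 = [-1/2 0 1; 0 -3/2 3; 0 0 1]
T4·…·T1 = [-1/2 -3/4 5/2; 0 -3/2 3; 0 0 1]
T5·…·T1 = [-3/2 -9/4 15/2; 0 -3 6; 0 0 1]
T6·…·T1 = [-3/2 -9/4 15/2; 0 3 -6; 0 0 1]

T = [-3/2 -9/4 15/2; 0 3 -6; 0 0 1]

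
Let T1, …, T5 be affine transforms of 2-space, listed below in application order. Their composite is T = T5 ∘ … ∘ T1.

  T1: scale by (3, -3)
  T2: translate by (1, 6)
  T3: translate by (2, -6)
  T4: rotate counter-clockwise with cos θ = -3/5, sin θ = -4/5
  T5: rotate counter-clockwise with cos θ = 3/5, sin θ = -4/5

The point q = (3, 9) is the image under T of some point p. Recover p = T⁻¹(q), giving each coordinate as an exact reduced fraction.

T1 = [3 0 0; 0 -3 0; 0 0 1]
T2·T1 = [3 0 1; 0 -3 6; 0 0 1]
T3·…·T1 = [3 0 3; 0 -3 0; 0 0 1]
T4·…·T1 = [-9/5 -12/5 -9/5; -12/5 9/5 -12/5; 0 0 1]
T5·…·T1 = [-3 0 -3; 0 3 0; 0 0 1]
det M = -9; M⁻¹ = [-1/3 0 -1; 0 1/3 0; 0 0 1]
M⁻¹ · (3, 9)ᵀ = (-2, 3)ᵀ

p = (-2, 3)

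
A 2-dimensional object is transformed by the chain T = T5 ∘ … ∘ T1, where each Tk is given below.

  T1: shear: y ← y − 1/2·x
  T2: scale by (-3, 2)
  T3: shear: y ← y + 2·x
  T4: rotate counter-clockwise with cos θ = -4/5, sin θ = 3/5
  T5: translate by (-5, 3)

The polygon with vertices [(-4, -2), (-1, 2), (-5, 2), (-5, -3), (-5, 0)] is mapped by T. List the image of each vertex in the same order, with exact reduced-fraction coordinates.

T1 shear: y ← y − 1/2·x: (-4, -2) → (-4, 0); (-1, 2) → (-1, 5/2); (-5, 2) → (-5, 9/2); (-5, -3) → (-5, -1/2); (-5, 0) → (-5, 5/2)
T2 scale by (-3, 2): (-4, 0) → (12, 0); (-1, 5/2) → (3, 5); (-5, 9/2) → (15, 9); (-5, -1/2) → (15, -1); (-5, 5/2) → (15, 5)
T3 shear: y ← y + 2·x: (12, 0) → (12, 24); (3, 5) → (3, 11); (15, 9) → (15, 39); (15, -1) → (15, 29); (15, 5) → (15, 35)
T4 rotate counter-clockwise with cos θ = -4/5, sin θ = 3/5: (12, 24) → (-24, -12); (3, 11) → (-9, -7); (15, 39) → (-177/5, -111/5); (15, 29) → (-147/5, -71/5); (15, 35) → (-33, -19)
T5 translate by (-5, 3): (-24, -12) → (-29, -9); (-9, -7) → (-14, -4); (-177/5, -111/5) → (-202/5, -96/5); (-147/5, -71/5) → (-172/5, -56/5); (-33, -19) → (-38, -16)

image vertices: (-29, -9), (-14, -4), (-202/5, -96/5), (-172/5, -56/5), (-38, -16)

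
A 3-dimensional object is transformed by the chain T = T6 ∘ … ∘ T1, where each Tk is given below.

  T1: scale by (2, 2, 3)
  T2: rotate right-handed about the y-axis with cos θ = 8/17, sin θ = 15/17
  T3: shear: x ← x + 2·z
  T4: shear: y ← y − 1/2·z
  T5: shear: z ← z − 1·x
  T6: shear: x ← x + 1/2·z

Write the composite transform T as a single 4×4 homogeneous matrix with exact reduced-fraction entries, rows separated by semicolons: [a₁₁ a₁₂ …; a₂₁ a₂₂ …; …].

T1 = [2 0 0 0; 0 2 0 0; 0 0 3 0; 0 0 0 1]
T2·T1 = [16/17 0 45/17 0; 0 2 0 0; -30/17 0 24/17 0; 0 0 0 1]
T3·…·T1 = [-44/17 0 93/17 0; 0 2 0 0; -30/17 0 24/17 0; 0 0 0 1]
T4·…·T1 = [-44/17 0 93/17 0; 15/17 2 -12/17 0; -30/17 0 24/17 0; 0 0 0 1]
T5·…·T1 = [-44/17 0 93/17 0; 15/17 2 -12/17 0; 14/17 0 -69/17 0; 0 0 0 1]
T6·…·T1 = [-37/17 0 117/34 0; 15/17 2 -12/17 0; 14/17 0 -69/17 0; 0 0 0 1]

T = [-37/17 0 117/34 0; 15/17 2 -12/17 0; 14/17 0 -69/17 0; 0 0 0 1]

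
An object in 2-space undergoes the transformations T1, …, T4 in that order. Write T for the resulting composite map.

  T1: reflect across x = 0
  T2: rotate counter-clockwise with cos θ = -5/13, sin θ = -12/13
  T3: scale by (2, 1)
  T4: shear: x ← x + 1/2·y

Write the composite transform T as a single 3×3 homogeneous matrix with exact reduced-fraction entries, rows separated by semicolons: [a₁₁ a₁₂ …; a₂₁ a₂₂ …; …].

T = [16/13 43/26 0; 12/13 -5/13 0; 0 0 1]

T1 = [-1 0 0; 0 1 0; 0 0 1]
T2·T1 = [5/13 12/13 0; 12/13 -5/13 0; 0 0 1]
T3·…·T1 = [10/13 24/13 0; 12/13 -5/13 0; 0 0 1]
T4·…·T1 = [16/13 43/26 0; 12/13 -5/13 0; 0 0 1]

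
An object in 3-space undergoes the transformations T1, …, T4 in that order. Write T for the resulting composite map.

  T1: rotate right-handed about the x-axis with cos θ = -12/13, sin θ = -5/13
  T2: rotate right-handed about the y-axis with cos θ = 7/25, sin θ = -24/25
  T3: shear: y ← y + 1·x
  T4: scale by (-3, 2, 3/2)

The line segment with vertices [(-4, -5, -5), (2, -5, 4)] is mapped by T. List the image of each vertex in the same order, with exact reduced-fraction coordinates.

image vertices: (7212/325, -3058/325, -1959/650), (-2202/325, 5468/325, 1389/650)

T1 rotate right-handed about the x-axis with cos θ = -12/13, sin θ = -5/13: (-4, -5, -5) → (-4, 35/13, 85/13); (2, -5, 4) → (2, 80/13, -23/13)
T2 rotate right-handed about the y-axis with cos θ = 7/25, sin θ = -24/25: (-4, 35/13, 85/13) → (-2404/325, 35/13, -653/325); (2, 80/13, -23/13) → (734/325, 80/13, 463/325)
T3 shear: y ← y + 1·x: (-2404/325, 35/13, -653/325) → (-2404/325, -1529/325, -653/325); (734/325, 80/13, 463/325) → (734/325, 2734/325, 463/325)
T4 scale by (-3, 2, 3/2): (-2404/325, -1529/325, -653/325) → (7212/325, -3058/325, -1959/650); (734/325, 2734/325, 463/325) → (-2202/325, 5468/325, 1389/650)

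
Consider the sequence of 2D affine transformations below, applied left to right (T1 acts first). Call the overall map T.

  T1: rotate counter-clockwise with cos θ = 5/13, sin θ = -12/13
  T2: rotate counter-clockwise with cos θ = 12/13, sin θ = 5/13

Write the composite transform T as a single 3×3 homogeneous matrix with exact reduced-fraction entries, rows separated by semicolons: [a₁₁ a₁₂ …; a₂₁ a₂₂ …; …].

T1 = [5/13 12/13 0; -12/13 5/13 0; 0 0 1]
T2·T1 = [120/169 119/169 0; -119/169 120/169 0; 0 0 1]

T = [120/169 119/169 0; -119/169 120/169 0; 0 0 1]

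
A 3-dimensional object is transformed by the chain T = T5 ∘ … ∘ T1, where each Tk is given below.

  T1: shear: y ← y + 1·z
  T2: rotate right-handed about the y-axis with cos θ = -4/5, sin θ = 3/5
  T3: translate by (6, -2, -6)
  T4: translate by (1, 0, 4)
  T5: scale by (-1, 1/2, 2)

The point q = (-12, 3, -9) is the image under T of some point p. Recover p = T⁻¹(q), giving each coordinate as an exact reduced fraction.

T1 = [1 0 0 0; 0 1 1 0; 0 0 1 0; 0 0 0 1]
T2·T1 = [-4/5 0 3/5 0; 0 1 1 0; -3/5 0 -4/5 0; 0 0 0 1]
T3·…·T1 = [-4/5 0 3/5 6; 0 1 1 -2; -3/5 0 -4/5 -6; 0 0 0 1]
T4·…·T1 = [-4/5 0 3/5 7; 0 1 1 -2; -3/5 0 -4/5 -2; 0 0 0 1]
T5·…·T1 = [4/5 0 -3/5 -7; 0 1/2 1/2 -1; -6/5 0 -8/5 -4; 0 0 0 1]
det M = -1; M⁻¹ = [4/5 0 -3/10 22/5; 3/5 2 2/5 39/5; -3/5 0 -2/5 -29/5; 0 0 0 1]
M⁻¹ · (-12, 3, -9)ᵀ = (-5/2, 3, 5)ᵀ

p = (-5/2, 3, 5)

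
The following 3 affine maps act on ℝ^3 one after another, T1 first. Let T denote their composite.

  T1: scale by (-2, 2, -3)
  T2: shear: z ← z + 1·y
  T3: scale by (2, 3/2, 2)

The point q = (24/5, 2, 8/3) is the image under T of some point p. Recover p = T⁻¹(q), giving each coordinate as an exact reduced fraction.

p = (-6/5, 2/3, 0)

T1 = [-2 0 0 0; 0 2 0 0; 0 0 -3 0; 0 0 0 1]
T2·T1 = [-2 0 0 0; 0 2 0 0; 0 2 -3 0; 0 0 0 1]
T3·…·T1 = [-4 0 0 0; 0 3 0 0; 0 4 -6 0; 0 0 0 1]
det M = 72; M⁻¹ = [-1/4 0 0 0; 0 1/3 0 0; 0 2/9 -1/6 0; 0 0 0 1]
M⁻¹ · (24/5, 2, 8/3)ᵀ = (-6/5, 2/3, 0)ᵀ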